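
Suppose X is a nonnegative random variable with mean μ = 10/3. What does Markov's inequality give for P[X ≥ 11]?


μ = E[X] = 10/3, a = 11.
Markov: P[X ≥ 11] ≤ μ/a = (10/3)/11 = 10/33.
Numerically: ≈ 0.303.
(Since a = 11 > μ = 3.333, the bound 10/33 is < 1 and informative.)

P[X ≥ 11] ≤ 10/33 ≈ 0.303.


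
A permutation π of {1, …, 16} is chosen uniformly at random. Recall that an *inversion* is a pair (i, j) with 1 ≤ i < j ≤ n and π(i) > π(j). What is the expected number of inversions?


Write X = Σ X_I over the C(16, 2) = 120 pairs i < j, with X_I the indicator of one inversion.
There are 120 indicators.
For each fixed pair i < j, the values π(i) and π(j) are two distinct elements of {1, …, 16} in uniformly random order; by symmetry P[π(i) > π(j)] = 1/2.
By linearity: E[X] = 120 · (1/2) = C(16, 2) · (1/2) = 120/2 = 60 ≈ 60.0000.

E[X] = 60 = 60.0000.


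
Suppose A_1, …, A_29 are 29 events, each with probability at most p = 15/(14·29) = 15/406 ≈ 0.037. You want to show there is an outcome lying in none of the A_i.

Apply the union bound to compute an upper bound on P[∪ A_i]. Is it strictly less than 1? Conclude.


Union bound: P[∪_{i=1}^{29} A_i] ≤ Σ_i P[A_i] ≤ 29·p = 29·(15/406) = 15/14.
Numerically: 15/14 ≈ 1.071.
Is 15/14 < 1? NO.
Since the bound 15/14 is ≥ 1, the union bound is uninformative here; it does NOT by itself certify existence.

29·p = 15/14 ≈ 1.071; existence NOT certified by the union bound.


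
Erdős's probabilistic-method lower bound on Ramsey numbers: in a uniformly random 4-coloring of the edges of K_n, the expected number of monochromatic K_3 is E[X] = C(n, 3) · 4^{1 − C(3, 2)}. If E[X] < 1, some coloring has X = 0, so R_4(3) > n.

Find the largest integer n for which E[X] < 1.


We need C(n, 3) · 4^{1 − 3} < 1, i.e. C(n, 3) < 4^{3 − 1} = 16.
Check values of n near the boundary:
  n = 3: C(3, 3) = 1; 1 < 16? YES
  n = 4: C(4, 3) = 4; 4 < 16? YES
  n = 5: C(5, 3) = 10; 10 < 16? YES
  n = 6: C(6, 3) = 20; 20 < 16? NO
  n = 7: C(7, 3) = 35; 35 < 16? NO
  n = 8: C(8, 3) = 56; 56 < 16? NO
The largest n with C(n, 3) < 16 is n = 5 (where E[X] = 5/8 ≈ 0.625). Hence R_4(3) > 5, i.e. R_4(3) ≥ 6.

Largest n = 5; hence R_4(3) > 5.


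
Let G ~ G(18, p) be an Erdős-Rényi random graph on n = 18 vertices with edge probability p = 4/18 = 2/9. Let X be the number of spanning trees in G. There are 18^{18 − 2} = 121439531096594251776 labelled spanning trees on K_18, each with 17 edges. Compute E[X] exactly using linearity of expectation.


K_18 has 18^{18 − 2} = 121439531096594251776 labelled spanning trees.
For each such spanning tree H, let X_H = 1 if all 17 edges of H are present in G. Then P[X_H = 1] = p^{17} = (2/9)^{17} = 131072/16677181699666569.
Summing the indicators: E[X] = Σ_H E[X_H] = 121439531096594251776 · p^{17} = 121439531096594251776 · 131072/16677181699666569 = 8589934592/9.
Numerically: E[X] ≈ 9.5444e+08.

E[X] = 121439531096594251776 · (2/9)^{17} = 8589934592/9 ≈ 9.5444e+08.


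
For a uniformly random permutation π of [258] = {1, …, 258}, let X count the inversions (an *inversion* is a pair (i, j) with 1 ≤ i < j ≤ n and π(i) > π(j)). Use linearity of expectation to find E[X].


Write X = Σ X_I over the C(258, 2) = 33153 pairs i < j, with X_I the indicator of one inversion.
There are 33153 indicators.
For each fixed pair i < j, the values π(i) and π(j) are two distinct elements of {1, …, 258} in uniformly random order; by symmetry P[π(i) > π(j)] = 1/2.
By linearity: E[X] = 33153 · (1/2) = C(258, 2) · (1/2) = 33153/2 = 33153/2 ≈ 16576.5000.

E[X] = 33153/2 = 16576.5000.


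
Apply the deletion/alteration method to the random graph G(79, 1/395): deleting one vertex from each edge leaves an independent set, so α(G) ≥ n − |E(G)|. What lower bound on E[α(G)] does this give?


E[|E(G)|] = C(79, 2)·p = 3081 · (1/395) = 39/5.
E[α(G)] ≥ n − E[|E(G)|] = 79 − 39/5 = 356/5.
Numerically: ≈ 71.20000.
(This is only a lower bound; the true E[α(G)] may be larger.)

E[α(G)] ≥ 356/5 ≈ 71.20000.


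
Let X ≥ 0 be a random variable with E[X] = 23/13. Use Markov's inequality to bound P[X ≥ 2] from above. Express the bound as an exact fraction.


μ = E[X] = 23/13, a = 2.
Markov: P[X ≥ 2] ≤ μ/a = (23/13)/2 = 23/26.
Numerically: ≈ 0.884615.
(Since a = 2 > μ = 1.769231, the bound 23/26 is < 1 and informative.)

P[X ≥ 2] ≤ 23/26 ≈ 0.884615.


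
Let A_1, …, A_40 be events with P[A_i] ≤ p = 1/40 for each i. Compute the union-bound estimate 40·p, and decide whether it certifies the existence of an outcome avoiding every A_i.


Union bound: P[∪_{i=1}^{40} A_i] ≤ Σ_i P[A_i] ≤ 40·p = 40·(1/40) = 1.
Numerically: 1 ≈ 1.000000.
Is 1 < 1? NO.
Since the bound 1 is ≥ 1, the union bound is uninformative here; it does NOT by itself certify existence.

40·p = 1 ≈ 1.000000; existence NOT certified by the union bound.


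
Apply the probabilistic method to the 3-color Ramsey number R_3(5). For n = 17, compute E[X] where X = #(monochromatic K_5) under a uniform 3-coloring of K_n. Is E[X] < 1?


E[X] = C(17, 5) · 3^{1 − 10} = 6188 · 3^{−9} = 6188/19683.
As a reduced fraction: E[X] = 6188/19683 ≈ 0.3144.
Is E[X] < 1? YES.
Since E[X] < 1, there exists a 3-coloring of K_{17} with no monochromatic K_5; hence R_3(5) > 17.

E[X] = 6188/19683 ≈ 0.3144; E[X] < 1, so R_3(5) > 17.


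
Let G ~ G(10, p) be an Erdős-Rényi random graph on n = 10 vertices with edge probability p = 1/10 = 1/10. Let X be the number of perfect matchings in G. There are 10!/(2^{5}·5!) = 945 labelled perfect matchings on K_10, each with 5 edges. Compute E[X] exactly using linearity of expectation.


K_10 has 10!/(2^{5}·5!) = 945 labelled perfect matchings.
For each such perfect matching H, let X_H = 1 if all 5 edges of H are present in G. Then P[X_H = 1] = p^{5} = (1/10)^{5} = 1/100000.
By linearity: E[X] = Σ_H E[X_H] = 945 · p^{5} = 945 · 1/100000 = 189/20000.
Numerically: E[X] ≈ 0.00945.

E[X] = 945 · (1/10)^{5} = 189/20000 ≈ 0.00945.


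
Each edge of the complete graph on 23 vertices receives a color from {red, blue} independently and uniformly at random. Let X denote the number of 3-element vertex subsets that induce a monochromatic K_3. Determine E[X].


Let X = Σ_S X_S over the C(23, 3) = 1771 subsets S of size 3, where X_S = 1 if the K_3 on S is monochromatic.
For a fixed S, the K_3 on S has C(3, 2) = 3 edges. P[all 3 edges red] = (1/2)^3, and likewise for blue, so P[monochromatic] = 2·(1/2)^3 = 2^{1 − 3} = 1/4.
By linearity of expectation: E[X] = C(23, 3) · 2^{1 − 3} = 1771 · 1/4 = 1771/4.
Numerically: E[X] ≈ 442.750000.

E[X] = C(23,3)·2^(1−C(3,2)) = 1771/4 ≈ 442.750000.


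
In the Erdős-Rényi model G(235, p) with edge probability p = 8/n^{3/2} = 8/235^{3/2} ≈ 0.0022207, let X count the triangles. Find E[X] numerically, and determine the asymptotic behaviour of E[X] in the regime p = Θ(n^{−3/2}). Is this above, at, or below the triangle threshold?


Number of potential triangles: C(235, 3) = 2135445.
Each occurs with probability p³ ≈ (0.0022207)³ ≈ 1.0951272e-08.
By linearity: E[X] = C(235, 3)·p³ ≈ 2135445 · 1.0951272e-08 ≈ 0.02339.
Since α = 3/2 > 1, p = c/n^{3/2} = o(1/n) is below the triangle threshold p ~ 1/n. Asymptotically E[X] ~ (c³/6)·n^{3(1−α)} = (8³/6)·n^{-1.5} → 0, so by Markov's inequality G has no triangles w.h.p.

E[X] ≈ 0.02339; in regime p = Θ(1/n^{3/2}) E[X] tends to 0 (below the triangle threshold p ~ 1/n).


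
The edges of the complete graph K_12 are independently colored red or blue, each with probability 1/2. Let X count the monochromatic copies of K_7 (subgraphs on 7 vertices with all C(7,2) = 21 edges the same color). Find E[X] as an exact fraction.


Let X = Σ_S X_S over the C(12, 7) = 792 subsets S of size 7, where X_S = 1 if the K_7 on S is monochromatic.
For a fixed S, the K_7 on S has C(7, 2) = 21 edges. P[all 21 edges red] = (1/2)^21, and likewise for blue, so P[monochromatic] = 2·(1/2)^21 = 2^{1 − 21} = 1/1048576.
By linearity of expectation: E[X] = C(12, 7) · 2^{1 − 21} = 792 · 1/1048576 = 99/131072.
Numerically: E[X] ≈ 0.00076.

E[X] = C(12,7)·2^(1−C(7,2)) = 99/131072 ≈ 0.00076.


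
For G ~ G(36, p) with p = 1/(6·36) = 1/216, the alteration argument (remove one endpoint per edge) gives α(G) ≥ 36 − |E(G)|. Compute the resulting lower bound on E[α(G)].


E[|E(G)|] = C(36, 2)·p = 630 · (1/216) = 35/12.
E[α(G)] ≥ n − E[|E(G)|] = 36 − 35/12 = 397/12.
Numerically: ≈ 33.08333.
(This is only a lower bound; the true E[α(G)] may be larger.)

E[α(G)] ≥ 397/12 ≈ 33.08333.


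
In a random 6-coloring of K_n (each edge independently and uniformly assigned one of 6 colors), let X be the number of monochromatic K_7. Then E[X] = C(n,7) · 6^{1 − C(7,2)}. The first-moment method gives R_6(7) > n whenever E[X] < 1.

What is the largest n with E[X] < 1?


We need C(n, 7) · 6^{1 − 21} < 1, i.e. C(n, 7) < 6^{21 − 1} = 3656158440062976.
Check values of n near the boundary:
  n = 567: C(567, 7) = 3601671315933933; 3601671315933933 < 3656158440062976? YES
  n = 568: C(568, 7) = 3646611956239704; 3646611956239704 < 3656158440062976? YES
  n = 569: C(569, 7) = 3692032389858348; 3692032389858348 < 3656158440062976? NO
The largest n with C(n, 7) < 3656158440062976 is n = 568 (where E[X] = 16882462760369/16926659444736 ≈ 0.99739). Hence R_6(7) > 568, i.e. R_6(7) ≥ 569.

Largest n = 568; hence R_6(7) > 568.


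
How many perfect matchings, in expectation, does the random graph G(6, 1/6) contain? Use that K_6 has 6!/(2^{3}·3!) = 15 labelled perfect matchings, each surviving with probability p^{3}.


K_6 has 6!/(2^{3}·3!) = 15 labelled perfect matchings.
For each such perfect matching H, let X_H = 1 if all 3 edges of H are present in G. Then P[X_H = 1] = p^{3} = (1/6)^{3} = 1/216.
By linearity: E[X] = Σ_H E[X_H] = 15 · p^{3} = 15 · 1/216 = 5/72.
Numerically: E[X] ≈ 0.06944.

E[X] = 15 · (1/6)^{3} = 5/72 ≈ 0.06944.


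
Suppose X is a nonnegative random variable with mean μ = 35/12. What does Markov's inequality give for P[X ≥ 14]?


μ = E[X] = 35/12, a = 14.
Markov: P[X ≥ 14] ≤ μ/a = (35/12)/14 = 5/24.
Numerically: ≈ 0.2083.
(Since a = 14 > μ = 2.9167, the bound 5/24 is < 1 and informative.)

P[X ≥ 14] ≤ 5/24 ≈ 0.2083.


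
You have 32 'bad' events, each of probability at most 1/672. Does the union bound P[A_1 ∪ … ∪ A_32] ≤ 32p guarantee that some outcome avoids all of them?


Union bound: P[∪_{i=1}^{32} A_i] ≤ Σ_i P[A_i] ≤ 32·p = 32·(1/672) = 1/21.
Numerically: 1/21 ≈ 0.0476.
Is 1/21 < 1? YES.
Since P[∪ A_i] ≤ 1/21 < 1, the complement has P[∩ A_i^c] ≥ 1 − 1/21 = 20/21 > 0, so some outcome avoids every A_i.

32·p = 1/21 ≈ 0.0476; existence CERTIFIED by the union bound.


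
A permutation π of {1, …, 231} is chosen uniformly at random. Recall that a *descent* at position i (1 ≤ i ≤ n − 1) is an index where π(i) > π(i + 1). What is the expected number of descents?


Write X = Σ X_I over i = 1, …, 230, with X_I the indicator of one descent.
There are 230 indicators.
For each fixed i, the pair (π(i), π(i+1)) is a uniformly random ordered pair of distinct values from {1, …, 231}; by symmetry P[π(i) > π(i+1)] = 1/2.
By linearity: E[X] = 230 · (1/2) = (231 − 1) · (1/2) = 115 ≈ 115.00000.

E[X] = 115 = 115.00000.


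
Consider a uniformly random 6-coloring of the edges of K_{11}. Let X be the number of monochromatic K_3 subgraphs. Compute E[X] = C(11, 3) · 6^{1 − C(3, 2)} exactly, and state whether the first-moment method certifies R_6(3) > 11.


E[X] = C(11, 3) · 6^{1 − 3} = 165 · 6^{−2} = 165/36.
As a reduced fraction: E[X] = 55/12 ≈ 4.58333.
Is E[X] < 1? NO.
Since E[X] ≥ 1, the first-moment bound is inconclusive at n = 11; it does NOT by itself certify R_6(3) > 11.

E[X] = 55/12 ≈ 4.58333; E[X] ≥ 1; first-moment method inconclusive here.


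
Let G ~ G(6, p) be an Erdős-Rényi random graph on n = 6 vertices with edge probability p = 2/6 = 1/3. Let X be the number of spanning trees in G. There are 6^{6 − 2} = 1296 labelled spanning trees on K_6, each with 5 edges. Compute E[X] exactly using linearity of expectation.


K_6 has 6^{6 − 2} = 1296 labelled spanning trees.
For each such spanning tree H, let X_H = 1 if all 5 edges of H are present in G. Then P[X_H = 1] = p^{5} = (1/3)^{5} = 1/243.
By linearity of expectation: E[X] = Σ_H E[X_H] = 1296 · p^{5} = 1296 · 1/243 = 16/3.
Numerically: E[X] ≈ 5.3333.

E[X] = 1296 · (1/3)^{5} = 16/3 ≈ 5.3333.


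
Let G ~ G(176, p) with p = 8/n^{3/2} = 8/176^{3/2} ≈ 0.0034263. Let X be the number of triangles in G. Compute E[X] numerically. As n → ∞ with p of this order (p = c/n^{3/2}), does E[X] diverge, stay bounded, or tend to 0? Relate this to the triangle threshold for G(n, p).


Number of potential triangles: C(176, 3) = 893200.
Each occurs with probability p³ ≈ (0.0034263)³ ≈ 4.0221935e-08.
By linearity: E[X] = C(176, 3)·p³ ≈ 893200 · 4.0221935e-08 ≈ 0.03593.
Since α = 3/2 > 1, p = c/n^{3/2} = o(1/n) is below the triangle threshold p ~ 1/n. Asymptotically E[X] ~ (c³/6)·n^{3(1−α)} = (8³/6)·n^{-1.5} → 0, so by Markov's inequality G has no triangles w.h.p.

E[X] ≈ 0.03593; in regime p = Θ(1/n^{3/2}) E[X] tends to 0 (below the triangle threshold p ~ 1/n).


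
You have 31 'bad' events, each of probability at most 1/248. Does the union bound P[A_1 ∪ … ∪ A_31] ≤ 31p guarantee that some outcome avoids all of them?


Union bound: P[∪_{i=1}^{31} A_i] ≤ Σ_i P[A_i] ≤ 31·p = 31·(1/248) = 1/8.
Numerically: 1/8 ≈ 0.125000.
Is 1/8 < 1? YES.
Since P[∪ A_i] ≤ 1/8 < 1, the complement has P[∩ A_i^c] ≥ 1 − 1/8 = 7/8 > 0, so some outcome avoids every A_i.

31·p = 1/8 ≈ 0.125000; existence CERTIFIED by the union bound.


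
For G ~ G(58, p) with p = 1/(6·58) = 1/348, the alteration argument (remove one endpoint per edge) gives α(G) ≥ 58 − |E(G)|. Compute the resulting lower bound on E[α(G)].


E[|E(G)|] = C(58, 2)·p = 1653 · (1/348) = 19/4.
E[α(G)] ≥ n − E[|E(G)|] = 58 − 19/4 = 213/4.
Numerically: ≈ 53.250.
(This is only a lower bound; the true E[α(G)] may be larger.)

E[α(G)] ≥ 213/4 ≈ 53.250.


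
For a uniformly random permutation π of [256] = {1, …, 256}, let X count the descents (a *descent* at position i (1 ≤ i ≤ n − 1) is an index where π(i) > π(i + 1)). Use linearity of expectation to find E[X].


Write X = Σ X_I over i = 1, …, 255, with X_I the indicator of one descent.
There are 255 indicators.
For each fixed i, the pair (π(i), π(i+1)) is a uniformly random ordered pair of distinct values from {1, …, 256}; by symmetry P[π(i) > π(i+1)] = 1/2.
By linearity: E[X] = 255 · (1/2) = (256 − 1) · (1/2) = 255/2 ≈ 127.5000.

E[X] = 255/2 = 127.5000.


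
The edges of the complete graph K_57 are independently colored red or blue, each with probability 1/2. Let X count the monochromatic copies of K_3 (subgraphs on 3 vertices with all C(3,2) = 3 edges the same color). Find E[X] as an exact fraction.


Let X = Σ_S X_S over the C(57, 3) = 29260 subsets S of size 3, where X_S = 1 if the K_3 on S is monochromatic.
For a fixed S, the K_3 on S has C(3, 2) = 3 edges. P[all 3 edges red] = (1/2)^3, and likewise for blue, so P[monochromatic] = 2·(1/2)^3 = 2^{1 − 3} = 1/4.
Summing: E[X] = C(57, 3) · 2^{1 − 3} = 29260 · 1/4 = 7315.
Numerically: E[X] ≈ 7315.0000.

E[X] = C(57,3)·2^(1−C(3,2)) = 7315 ≈ 7315.0000.


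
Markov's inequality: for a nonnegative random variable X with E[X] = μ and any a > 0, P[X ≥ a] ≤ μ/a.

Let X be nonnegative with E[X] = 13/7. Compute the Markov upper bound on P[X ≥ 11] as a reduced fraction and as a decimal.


μ = E[X] = 13/7, a = 11.
Markov: P[X ≥ 11] ≤ μ/a = (13/7)/11 = 13/77.
Numerically: ≈ 0.16883.
(Since a = 11 > μ = 1.85714, the bound 13/77 is < 1 and informative.)

P[X ≥ 11] ≤ 13/77 ≈ 0.16883.


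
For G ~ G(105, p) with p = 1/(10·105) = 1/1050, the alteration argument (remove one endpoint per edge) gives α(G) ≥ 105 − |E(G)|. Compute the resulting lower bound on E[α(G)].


E[|E(G)|] = C(105, 2)·p = 5460 · (1/1050) = 26/5.
E[α(G)] ≥ n − E[|E(G)|] = 105 − 26/5 = 499/5.
Numerically: ≈ 99.800000.
(This is only a lower bound; the true E[α(G)] may be larger.)

E[α(G)] ≥ 499/5 ≈ 99.800000.


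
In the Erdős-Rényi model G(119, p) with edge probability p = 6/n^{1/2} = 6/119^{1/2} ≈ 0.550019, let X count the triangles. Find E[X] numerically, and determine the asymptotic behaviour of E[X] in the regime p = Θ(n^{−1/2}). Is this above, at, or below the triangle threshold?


Number of potential triangles: C(119, 3) = 273819.
Each occurs with probability p³ ≈ (0.550019)³ ≈ 1.66392332e-01.
By linearity: E[X] = C(119, 3)·p³ ≈ 273819 · 1.66392332e-01 ≈ 45561.382020.
Since α = 1/2 < 1, p = c/n^{1/2} ≫ 1/n is above the triangle threshold p ~ 1/n. Asymptotically E[X] ~ (c³/6)·n^{3(1−α)} = (6³/6)·n^{1.5} → ∞; triangles are abundant w.h.p.

E[X] ≈ 45561.382020; in regime p = Θ(1/n^{1/2}) E[X] diverges (above the triangle threshold p ~ 1/n).


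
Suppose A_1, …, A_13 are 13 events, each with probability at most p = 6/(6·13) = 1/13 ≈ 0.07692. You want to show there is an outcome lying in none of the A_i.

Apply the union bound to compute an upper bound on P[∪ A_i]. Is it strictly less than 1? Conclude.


Union bound: P[∪_{i=1}^{13} A_i] ≤ Σ_i P[A_i] ≤ 13·p = 13·(1/13) = 1.
Numerically: 1 ≈ 1.00000.
Is 1 < 1? NO.
Since the bound 1 is ≥ 1, the union bound is uninformative here; it does NOT by itself certify existence.

13·p = 1 ≈ 1.00000; existence NOT certified by the union bound.


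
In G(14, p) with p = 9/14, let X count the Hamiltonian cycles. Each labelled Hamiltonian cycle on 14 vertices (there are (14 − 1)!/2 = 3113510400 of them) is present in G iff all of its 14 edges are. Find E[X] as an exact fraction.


K_14 has (14 − 1)!/2 = 3113510400 labelled Hamiltonian cycles.
For each such Hamiltonian cycle H, let X_H = 1 if all 14 edges of H are present in G. Then P[X_H = 1] = p^{14} = (9/14)^{14} = 22876792454961/11112006825558016.
By linearity of expectation: E[X] = Σ_H E[X_H] = 3113510400 · p^{14} = 3113510400 · 22876792454961/11112006825558016 = 19873641525435994725/3100448333024.
Numerically: E[X] ≈ 6.4099e+06.

E[X] = 3113510400 · (9/14)^{14} = 19873641525435994725/3100448333024 ≈ 6.4099e+06.


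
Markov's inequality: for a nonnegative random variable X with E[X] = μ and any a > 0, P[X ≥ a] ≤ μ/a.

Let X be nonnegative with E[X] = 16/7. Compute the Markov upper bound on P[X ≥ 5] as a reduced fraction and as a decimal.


μ = E[X] = 16/7, a = 5.
Markov: P[X ≥ 5] ≤ μ/a = (16/7)/5 = 16/35.
Numerically: ≈ 0.457.
(Since a = 5 > μ = 2.286, the bound 16/35 is < 1 and informative.)

P[X ≥ 5] ≤ 16/35 ≈ 0.457.


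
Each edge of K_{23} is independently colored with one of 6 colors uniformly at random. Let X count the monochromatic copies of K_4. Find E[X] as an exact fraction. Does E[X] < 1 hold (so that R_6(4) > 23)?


E[X] = C(23, 4) · 6^{1 − 6} = 8855 · 6^{−5} = 8855/7776.
As a reduced fraction: E[X] = 8855/7776 ≈ 1.1388.
Is E[X] < 1? NO.
Since E[X] ≥ 1, the first-moment bound is inconclusive at n = 23; it does NOT by itself certify R_6(4) > 23.

E[X] = 8855/7776 ≈ 1.1388; E[X] ≥ 1; first-moment method inconclusive here.


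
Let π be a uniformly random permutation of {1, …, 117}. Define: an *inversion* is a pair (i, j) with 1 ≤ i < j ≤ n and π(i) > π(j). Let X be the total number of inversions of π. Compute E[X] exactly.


Write X = Σ X_I over the C(117, 2) = 6786 pairs i < j, with X_I the indicator of one inversion.
There are 6786 indicators.
For each fixed pair i < j, the values π(i) and π(j) are two distinct elements of {1, …, 117} in uniformly random order; by symmetry P[π(i) > π(j)] = 1/2.
By linearity: E[X] = 6786 · (1/2) = C(117, 2) · (1/2) = 6786/2 = 3393 ≈ 3393.0000.

E[X] = 3393 = 3393.0000.


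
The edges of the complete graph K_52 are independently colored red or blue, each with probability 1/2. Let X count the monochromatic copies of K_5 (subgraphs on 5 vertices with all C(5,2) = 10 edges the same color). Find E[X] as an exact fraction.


Let X = Σ_S X_S over the C(52, 5) = 2598960 subsets S of size 5, where X_S = 1 if the K_5 on S is monochromatic.
For a fixed S, the K_5 on S has C(5, 2) = 10 edges. P[all 10 edges red] = (1/2)^10, and likewise for blue, so P[monochromatic] = 2·(1/2)^10 = 2^{1 − 10} = 1/512.
By linearity of expectation: E[X] = C(52, 5) · 2^{1 − 10} = 2598960 · 1/512 = 162435/32.
Numerically: E[X] ≈ 5076.094.

E[X] = C(52,5)·2^(1−C(5,2)) = 162435/32 ≈ 5076.094.


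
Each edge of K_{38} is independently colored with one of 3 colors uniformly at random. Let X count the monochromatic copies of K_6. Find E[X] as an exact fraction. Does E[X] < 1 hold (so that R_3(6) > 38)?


E[X] = C(38, 6) · 3^{1 − 15} = 2760681 · 3^{−14} = 2760681/4782969.
As a reduced fraction: E[X] = 920227/1594323 ≈ 0.577.
Is E[X] < 1? YES.
Since E[X] < 1, there exists a 3-coloring of K_{38} with no monochromatic K_6; hence R_3(6) > 38.

E[X] = 920227/1594323 ≈ 0.577; E[X] < 1, so R_3(6) > 38.


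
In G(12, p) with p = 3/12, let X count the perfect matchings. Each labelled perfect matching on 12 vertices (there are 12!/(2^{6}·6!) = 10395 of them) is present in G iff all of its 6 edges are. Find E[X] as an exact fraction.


K_12 has 12!/(2^{6}·6!) = 10395 labelled perfect matchings.
For each such perfect matching H, let X_H = 1 if all 6 edges of H are present in G. Then P[X_H = 1] = p^{6} = (1/4)^{6} = 1/4096.
By linearity of expectation: E[X] = Σ_H E[X_H] = 10395 · p^{6} = 10395 · 1/4096 = 10395/4096.
Numerically: E[X] ≈ 2.53784.

E[X] = 10395 · (1/4)^{6} = 10395/4096 ≈ 2.53784.


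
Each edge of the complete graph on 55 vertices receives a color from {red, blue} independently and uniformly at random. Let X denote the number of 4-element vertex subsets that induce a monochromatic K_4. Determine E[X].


Let X = Σ_S X_S over the C(55, 4) = 341055 subsets S of size 4, where X_S = 1 if the K_4 on S is monochromatic.
For a fixed S, the K_4 on S has C(4, 2) = 6 edges. P[all 6 edges red] = (1/2)^6, and likewise for blue, so P[monochromatic] = 2·(1/2)^6 = 2^{1 − 6} = 1/32.
By linearity: E[X] = C(55, 4) · 2^{1 − 6} = 341055 · 1/32 = 341055/32.
Numerically: E[X] ≈ 10657.969.

E[X] = C(55,4)·2^(1−C(4,2)) = 341055/32 ≈ 10657.969.


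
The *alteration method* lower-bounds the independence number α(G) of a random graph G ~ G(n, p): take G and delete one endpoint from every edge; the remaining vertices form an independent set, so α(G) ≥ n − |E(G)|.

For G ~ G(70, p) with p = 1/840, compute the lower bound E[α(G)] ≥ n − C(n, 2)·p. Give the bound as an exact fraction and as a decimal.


E[|E(G)|] = C(70, 2)·p = 2415 · (1/840) = 23/8.
E[α(G)] ≥ n − E[|E(G)|] = 70 − 23/8 = 537/8.
Numerically: ≈ 67.12500.
(This is only a lower bound; the true E[α(G)] may be larger.)

E[α(G)] ≥ 537/8 ≈ 67.12500.


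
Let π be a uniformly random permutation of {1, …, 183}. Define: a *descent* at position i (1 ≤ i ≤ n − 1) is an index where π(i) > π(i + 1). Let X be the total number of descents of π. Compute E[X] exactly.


Write X = Σ X_I over i = 1, …, 182, with X_I the indicator of one descent.
There are 182 indicators.
For each fixed i, the pair (π(i), π(i+1)) is a uniformly random ordered pair of distinct values from {1, …, 183}; by symmetry P[π(i) > π(i+1)] = 1/2.
By linearity: E[X] = 182 · (1/2) = (183 − 1) · (1/2) = 91 ≈ 91.000000.

E[X] = 91 = 91.000000.


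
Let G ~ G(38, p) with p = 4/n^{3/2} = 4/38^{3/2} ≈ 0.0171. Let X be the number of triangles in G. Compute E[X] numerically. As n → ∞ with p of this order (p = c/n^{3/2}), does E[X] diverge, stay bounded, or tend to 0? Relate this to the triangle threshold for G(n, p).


Number of potential triangles: C(38, 3) = 8436.
Each occurs with probability p³ ≈ (0.0171)³ ≈ 4.97913e-06.
By linearity: E[X] = C(38, 3)·p³ ≈ 8436 · 4.97913e-06 ≈ 0.042.
Since α = 3/2 > 1, p = c/n^{3/2} = o(1/n) is below the triangle threshold p ~ 1/n. Asymptotically E[X] ~ (c³/6)·n^{3(1−α)} = (4³/6)·n^{-1.5} → 0, so by Markov's inequality G has no triangles w.h.p.

E[X] ≈ 0.042; in regime p = Θ(1/n^{3/2}) E[X] tends to 0 (below the triangle threshold p ~ 1/n).


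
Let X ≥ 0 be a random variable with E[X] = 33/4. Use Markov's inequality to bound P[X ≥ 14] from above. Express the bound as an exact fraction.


μ = E[X] = 33/4, a = 14.
Markov: P[X ≥ 14] ≤ μ/a = (33/4)/14 = 33/56.
Numerically: ≈ 0.5893.
(Since a = 14 > μ = 8.2500, the bound 33/56 is < 1 and informative.)

P[X ≥ 14] ≤ 33/56 ≈ 0.5893.


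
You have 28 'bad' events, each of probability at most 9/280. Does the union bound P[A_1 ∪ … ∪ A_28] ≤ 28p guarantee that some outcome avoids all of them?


Union bound: P[∪_{i=1}^{28} A_i] ≤ Σ_i P[A_i] ≤ 28·p = 28·(9/280) = 9/10.
Numerically: 9/10 ≈ 0.9000.
Is 9/10 < 1? YES.
Since P[∪ A_i] ≤ 9/10 < 1, the complement has P[∩ A_i^c] ≥ 1 − 9/10 = 1/10 > 0, so some outcome avoids every A_i.

28·p = 9/10 ≈ 0.9000; existence CERTIFIED by the union bound.


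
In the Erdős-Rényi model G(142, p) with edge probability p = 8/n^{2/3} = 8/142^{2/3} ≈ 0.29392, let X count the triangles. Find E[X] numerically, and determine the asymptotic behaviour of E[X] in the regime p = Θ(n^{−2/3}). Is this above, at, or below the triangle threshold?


Number of potential triangles: C(142, 3) = 467180.
Each occurs with probability p³ ≈ (0.29392)³ ≈ 2.5391787e-02.
By linearity: E[X] = C(142, 3)·p³ ≈ 467180 · 2.5391787e-02 ≈ 11862.53521.
Since α = 2/3 < 1, p = c/n^{2/3} ≫ 1/n is above the triangle threshold p ~ 1/n. Asymptotically E[X] ~ (c³/6)·n^{3(1−α)} = (8³/6)·n^{1} → ∞; triangles are abundant w.h.p.

E[X] ≈ 11862.53521; in regime p = Θ(1/n^{2/3}) E[X] diverges (above the triangle threshold p ~ 1/n).


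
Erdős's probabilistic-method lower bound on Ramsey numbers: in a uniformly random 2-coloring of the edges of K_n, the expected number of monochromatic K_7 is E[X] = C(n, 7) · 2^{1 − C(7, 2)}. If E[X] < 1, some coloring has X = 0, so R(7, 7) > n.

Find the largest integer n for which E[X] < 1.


We need C(n, 7) · 2^{1 − 21} < 1, i.e. C(n, 7) < 2^{21 − 1} = 1048576.
Check values of n near the boundary:
  n = 25: C(25, 7) = 480700; 480700 < 1048576? YES
  n = 26: C(26, 7) = 657800; 657800 < 1048576? YES
  n = 27: C(27, 7) = 888030; 888030 < 1048576? YES
  n = 28: C(28, 7) = 1184040; 1184040 < 1048576? NO
The largest n with C(n, 7) < 1048576 is n = 27 (where E[X] = 444015/524288 ≈ 0.8468914). Hence R(7, 7) > 27, i.e. R(7, 7) ≥ 28.

Largest n = 27; hence R(7, 7) > 27.


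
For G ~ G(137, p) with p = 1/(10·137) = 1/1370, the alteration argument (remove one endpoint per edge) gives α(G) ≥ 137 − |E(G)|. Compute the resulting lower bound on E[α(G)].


E[|E(G)|] = C(137, 2)·p = 9316 · (1/1370) = 34/5.
E[α(G)] ≥ n − E[|E(G)|] = 137 − 34/5 = 651/5.
Numerically: ≈ 130.200.
(This is only a lower bound; the true E[α(G)] may be larger.)

E[α(G)] ≥ 651/5 ≈ 130.200.


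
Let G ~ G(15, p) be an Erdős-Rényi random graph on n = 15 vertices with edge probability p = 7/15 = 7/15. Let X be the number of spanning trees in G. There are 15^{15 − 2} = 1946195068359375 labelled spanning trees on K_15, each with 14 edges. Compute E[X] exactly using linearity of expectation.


K_15 has 15^{15 − 2} = 1946195068359375 labelled spanning trees.
For each such spanning tree H, let X_H = 1 if all 14 edges of H are present in G. Then P[X_H = 1] = p^{14} = (7/15)^{14} = 678223072849/29192926025390625.
By linearity: E[X] = Σ_H E[X_H] = 1946195068359375 · p^{14} = 1946195068359375 · 678223072849/29192926025390625 = 678223072849/15.
Numerically: E[X] ≈ 4.52149e+10.

E[X] = 1946195068359375 · (7/15)^{14} = 678223072849/15 ≈ 4.52149e+10.


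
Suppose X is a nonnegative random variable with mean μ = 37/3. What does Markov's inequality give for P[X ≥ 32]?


μ = E[X] = 37/3, a = 32.
Markov: P[X ≥ 32] ≤ μ/a = (37/3)/32 = 37/96.
Numerically: ≈ 0.385417.
(Since a = 32 > μ = 12.333333, the bound 37/96 is < 1 and informative.)

P[X ≥ 32] ≤ 37/96 ≈ 0.385417.


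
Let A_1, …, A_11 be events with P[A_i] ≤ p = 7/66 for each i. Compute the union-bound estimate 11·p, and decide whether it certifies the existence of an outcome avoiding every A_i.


Union bound: P[∪_{i=1}^{11} A_i] ≤ Σ_i P[A_i] ≤ 11·p = 11·(7/66) = 7/6.
Numerically: 7/6 ≈ 1.1667.
Is 7/6 < 1? NO.
Since the bound 7/6 is ≥ 1, the union bound is uninformative here; it does NOT by itself certify existence.

11·p = 7/6 ≈ 1.1667; existence NOT certified by the union bound.


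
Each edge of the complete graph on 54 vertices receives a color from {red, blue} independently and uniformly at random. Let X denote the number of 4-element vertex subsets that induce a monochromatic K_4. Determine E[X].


Let X = Σ_S X_S over the C(54, 4) = 316251 subsets S of size 4, where X_S = 1 if the K_4 on S is monochromatic.
For a fixed S, the K_4 on S has C(4, 2) = 6 edges. P[all 6 edges red] = (1/2)^6, and likewise for blue, so P[monochromatic] = 2·(1/2)^6 = 2^{1 − 6} = 1/32.
By linearity of expectation: E[X] = C(54, 4) · 2^{1 − 6} = 316251 · 1/32 = 316251/32.
Numerically: E[X] ≈ 9882.844.

E[X] = C(54,4)·2^(1−C(4,2)) = 316251/32 ≈ 9882.844.


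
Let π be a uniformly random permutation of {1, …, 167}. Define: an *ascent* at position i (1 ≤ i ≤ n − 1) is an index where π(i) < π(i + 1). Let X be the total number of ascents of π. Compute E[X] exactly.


Write X = Σ X_I over i = 1, …, 166, with X_I the indicator of one ascent.
There are 166 indicators.
For each fixed i, the pair (π(i), π(i+1)) is a uniformly random ordered pair of distinct values from {1, …, 167}; by symmetry P[π(i) < π(i+1)] = 1/2.
By linearity: E[X] = 166 · (1/2) = (167 − 1) · (1/2) = 83 ≈ 83.000000.

E[X] = 83 = 83.000000.


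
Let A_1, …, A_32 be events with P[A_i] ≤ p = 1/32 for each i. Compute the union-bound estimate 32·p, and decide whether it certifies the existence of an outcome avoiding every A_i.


Union bound: P[∪_{i=1}^{32} A_i] ≤ Σ_i P[A_i] ≤ 32·p = 32·(1/32) = 1.
Numerically: 1 ≈ 1.0000000.
Is 1 < 1? NO.
Since the bound 1 is ≥ 1, the union bound is uninformative here; it does NOT by itself certify existence.

32·p = 1 ≈ 1.0000000; existence NOT certified by the union bound.


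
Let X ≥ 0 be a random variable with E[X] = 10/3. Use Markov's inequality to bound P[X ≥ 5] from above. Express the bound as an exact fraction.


μ = E[X] = 10/3, a = 5.
Markov: P[X ≥ 5] ≤ μ/a = (10/3)/5 = 2/3.
Numerically: ≈ 0.666667.
(Since a = 5 > μ = 3.333333, the bound 2/3 is < 1 and informative.)

P[X ≥ 5] ≤ 2/3 ≈ 0.666667.


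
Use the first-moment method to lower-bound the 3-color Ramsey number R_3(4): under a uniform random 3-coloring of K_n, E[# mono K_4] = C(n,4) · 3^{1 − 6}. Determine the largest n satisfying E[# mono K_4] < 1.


We need C(n, 4) · 3^{1 − 6} < 1, i.e. C(n, 4) < 3^{6 − 1} = 243.
Check values of n near the boundary:
  n = 7: C(7, 4) = 35; 35 < 243? YES
  n = 8: C(8, 4) = 70; 70 < 243? YES
  n = 9: C(9, 4) = 126; 126 < 243? YES
  n = 10: C(10, 4) = 210; 210 < 243? YES
  n = 11: C(11, 4) = 330; 330 < 243? NO
  n = 12: C(12, 4) = 495; 495 < 243? NO
  n = 13: C(13, 4) = 715; 715 < 243? NO
The largest n with C(n, 4) < 243 is n = 10 (where E[X] = 70/81 ≈ 0.8642). Hence R_3(4) > 10, i.e. R_3(4) ≥ 11.

Largest n = 10; hence R_3(4) > 10.


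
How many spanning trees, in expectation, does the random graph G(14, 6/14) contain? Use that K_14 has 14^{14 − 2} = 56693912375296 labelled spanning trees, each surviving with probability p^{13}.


K_14 has 14^{14 − 2} = 56693912375296 labelled spanning trees.
For each such spanning tree H, let X_H = 1 if all 13 edges of H are present in G. Then P[X_H = 1] = p^{13} = (3/7)^{13} = 1594323/96889010407.
Summing the indicators: E[X] = Σ_H E[X_H] = 56693912375296 · p^{13} = 56693912375296 · 1594323/96889010407 = 6530347008/7.
Numerically: E[X] ≈ 9.3291e+08.

E[X] = 56693912375296 · (3/7)^{13} = 6530347008/7 ≈ 9.3291e+08.


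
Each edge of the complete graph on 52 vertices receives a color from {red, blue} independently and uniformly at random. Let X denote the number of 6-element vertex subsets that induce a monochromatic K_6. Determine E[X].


Let X = Σ_S X_S over the C(52, 6) = 20358520 subsets S of size 6, where X_S = 1 if the K_6 on S is monochromatic.
For a fixed S, the K_6 on S has C(6, 2) = 15 edges. P[all 15 edges red] = (1/2)^15, and likewise for blue, so P[monochromatic] = 2·(1/2)^15 = 2^{1 − 15} = 1/16384.
By linearity of expectation: E[X] = C(52, 6) · 2^{1 − 15} = 20358520 · 1/16384 = 2544815/2048.
Numerically: E[X] ≈ 1242.585449.

E[X] = C(52,6)·2^(1−C(6,2)) = 2544815/2048 ≈ 1242.585449.


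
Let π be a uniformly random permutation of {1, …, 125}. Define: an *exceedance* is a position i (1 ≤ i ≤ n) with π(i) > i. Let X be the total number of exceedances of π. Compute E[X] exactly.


Write X = Σ_{i=1}^{125} X_i, where X_i = 1_{π(i) > i}.
For each fixed i, π(i) is uniform over {1, …, 125} (marginal of a uniform permutation), so P[π(i) > i] = (n − i)/n. Summing: Σ_{i=1}^{125} (n − i)/n = (0 + 1 + … + 124)/125 = 125(125 − 1)/(2·125) = (125 − 1)/2.
Hence E[X] = Σ_{i=1}^{125} (125 − i)/125 = 62 ≈ 62.0000.

E[X] = 62 = 62.0000.


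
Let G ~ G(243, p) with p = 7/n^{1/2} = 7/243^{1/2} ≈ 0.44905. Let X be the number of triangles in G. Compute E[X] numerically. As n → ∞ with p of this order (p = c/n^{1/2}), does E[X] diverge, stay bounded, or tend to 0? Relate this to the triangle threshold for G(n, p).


Number of potential triangles: C(243, 3) = 2362041.
Each occurs with probability p³ ≈ (0.44905)³ ≈ 9.0549219e-02.
By linearity: E[X] = C(243, 3)·p³ ≈ 2362041 · 9.0549219e-02 ≈ 213880.96821.
Since α = 1/2 < 1, p = c/n^{1/2} ≫ 1/n is above the triangle threshold p ~ 1/n. Asymptotically E[X] ~ (c³/6)·n^{3(1−α)} = (7³/6)·n^{1.5} → ∞; triangles are abundant w.h.p.

E[X] ≈ 213880.96821; in regime p = Θ(1/n^{1/2}) E[X] diverges (above the triangle threshold p ~ 1/n).


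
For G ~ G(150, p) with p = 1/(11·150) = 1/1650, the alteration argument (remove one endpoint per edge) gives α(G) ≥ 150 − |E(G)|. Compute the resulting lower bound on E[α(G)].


E[|E(G)|] = C(150, 2)·p = 11175 · (1/1650) = 149/22.
E[α(G)] ≥ n − E[|E(G)|] = 150 − 149/22 = 3151/22.
Numerically: ≈ 143.227.
(This is only a lower bound; the true E[α(G)] may be larger.)

E[α(G)] ≥ 3151/22 ≈ 143.227.


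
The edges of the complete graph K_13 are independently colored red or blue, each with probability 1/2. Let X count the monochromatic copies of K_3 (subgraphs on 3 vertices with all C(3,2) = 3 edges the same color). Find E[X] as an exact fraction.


Let X = Σ_S X_S over the C(13, 3) = 286 subsets S of size 3, where X_S = 1 if the K_3 on S is monochromatic.
For a fixed S, the K_3 on S has C(3, 2) = 3 edges. P[all 3 edges red] = (1/2)^3, and likewise for blue, so P[monochromatic] = 2·(1/2)^3 = 2^{1 − 3} = 1/4.
By linearity: E[X] = C(13, 3) · 2^{1 − 3} = 286 · 1/4 = 143/2.
Numerically: E[X] ≈ 71.500.

E[X] = C(13,3)·2^(1−C(3,2)) = 143/2 ≈ 71.500.


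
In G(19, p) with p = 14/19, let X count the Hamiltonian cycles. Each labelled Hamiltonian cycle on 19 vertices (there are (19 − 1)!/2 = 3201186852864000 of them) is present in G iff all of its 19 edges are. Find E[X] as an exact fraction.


K_19 has (19 − 1)!/2 = 3201186852864000 labelled Hamiltonian cycles.
For each such Hamiltonian cycle H, let X_H = 1 if all 19 edges of H are present in G. Then P[X_H = 1] = p^{19} = (14/19)^{19} = 5976303958948914397184/1978419655660313589123979.
Summing the indicators: E[X] = Σ_H E[X_H] = 3201186852864000 · p^{19} = 3201186852864000 · 5976303958948914397184/1978419655660313589123979 = 19131265662106339128470788663934976000/1978419655660313589123979.
Numerically: E[X] ≈ 9.66997e+12.

E[X] = 3201186852864000 · (14/19)^{19} = 19131265662106339128470788663934976000/1978419655660313589123979 ≈ 9.66997e+12.


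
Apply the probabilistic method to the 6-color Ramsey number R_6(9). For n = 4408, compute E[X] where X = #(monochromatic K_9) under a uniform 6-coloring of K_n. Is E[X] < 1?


E[X] = C(4408, 9) · 6^{1 − 36} = 1717362945146264156457459600 · 6^{−35} = 1717362945146264156457459600/1719070799748422591028658176.
As a reduced fraction: E[X] = 35778394690547169926197075/35813974994758803979763712 ≈ 0.9990065.
Is E[X] < 1? YES.
Since E[X] < 1, there exists a 6-coloring of K_{4408} with no monochromatic K_9; hence R_6(9) > 4408.

E[X] = 35778394690547169926197075/35813974994758803979763712 ≈ 0.9990065; E[X] < 1, so R_6(9) > 4408.


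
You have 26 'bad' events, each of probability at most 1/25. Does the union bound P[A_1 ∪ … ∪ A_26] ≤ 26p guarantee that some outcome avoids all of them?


Union bound: P[∪_{i=1}^{26} A_i] ≤ Σ_i P[A_i] ≤ 26·p = 26·(1/25) = 26/25.
Numerically: 26/25 ≈ 1.040000.
Is 26/25 < 1? NO.
Since the bound 26/25 is ≥ 1, the union bound is uninformative here; it does NOT by itself certify existence.

26·p = 26/25 ≈ 1.040000; existence NOT certified by the union bound.


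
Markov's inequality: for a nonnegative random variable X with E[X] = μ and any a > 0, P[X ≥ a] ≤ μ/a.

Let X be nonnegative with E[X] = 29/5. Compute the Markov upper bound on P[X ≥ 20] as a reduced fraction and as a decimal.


μ = E[X] = 29/5, a = 20.
Markov: P[X ≥ 20] ≤ μ/a = (29/5)/20 = 29/100.
Numerically: ≈ 0.290000.
(Since a = 20 > μ = 5.800000, the bound 29/100 is < 1 and informative.)

P[X ≥ 20] ≤ 29/100 ≈ 0.290000.


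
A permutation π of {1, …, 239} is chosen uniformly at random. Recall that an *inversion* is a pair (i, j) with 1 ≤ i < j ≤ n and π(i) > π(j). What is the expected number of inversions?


Write X = Σ X_I over the C(239, 2) = 28441 pairs i < j, with X_I the indicator of one inversion.
There are 28441 indicators.
For each fixed pair i < j, the values π(i) and π(j) are two distinct elements of {1, …, 239} in uniformly random order; by symmetry P[π(i) > π(j)] = 1/2.
By linearity: E[X] = 28441 · (1/2) = C(239, 2) · (1/2) = 28441/2 = 28441/2 ≈ 14220.5000.

E[X] = 28441/2 = 14220.5000.


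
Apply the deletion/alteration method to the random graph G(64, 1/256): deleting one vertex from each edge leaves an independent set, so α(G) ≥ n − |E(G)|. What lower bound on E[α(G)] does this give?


E[|E(G)|] = C(64, 2)·p = 2016 · (1/256) = 63/8.
E[α(G)] ≥ n − E[|E(G)|] = 64 − 63/8 = 449/8.
Numerically: ≈ 56.125000.
(This is only a lower bound; the true E[α(G)] may be larger.)

E[α(G)] ≥ 449/8 ≈ 56.125000.


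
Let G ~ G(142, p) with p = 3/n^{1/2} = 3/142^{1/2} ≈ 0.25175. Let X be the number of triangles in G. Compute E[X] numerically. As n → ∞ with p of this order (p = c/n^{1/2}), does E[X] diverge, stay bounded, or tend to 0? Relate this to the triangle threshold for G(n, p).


Number of potential triangles: C(142, 3) = 467180.
Each occurs with probability p³ ≈ (0.25175)³ ≈ 1.5956265e-02.
By linearity: E[X] = C(142, 3)·p³ ≈ 467180 · 1.5956265e-02 ≈ 7454.44801.
Since α = 1/2 < 1, p = c/n^{1/2} ≫ 1/n is above the triangle threshold p ~ 1/n. Asymptotically E[X] ~ (c³/6)·n^{3(1−α)} = (3³/6)·n^{1.5} → ∞; triangles are abundant w.h.p.

E[X] ≈ 7454.44801; in regime p = Θ(1/n^{1/2}) E[X] diverges (above the triangle threshold p ~ 1/n).


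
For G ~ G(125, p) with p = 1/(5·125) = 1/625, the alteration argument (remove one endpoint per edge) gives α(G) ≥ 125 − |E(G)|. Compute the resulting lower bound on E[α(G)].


E[|E(G)|] = C(125, 2)·p = 7750 · (1/625) = 62/5.
E[α(G)] ≥ n − E[|E(G)|] = 125 − 62/5 = 563/5.
Numerically: ≈ 112.600000.
(This is only a lower bound; the true E[α(G)] may be larger.)

E[α(G)] ≥ 563/5 ≈ 112.600000.
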